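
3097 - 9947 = -6850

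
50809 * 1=50809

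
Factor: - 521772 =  - 2^2 * 3^1  *43481^1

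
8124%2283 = 1275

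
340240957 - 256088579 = 84152378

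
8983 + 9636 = 18619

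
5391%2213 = 965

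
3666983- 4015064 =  - 348081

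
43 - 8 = 35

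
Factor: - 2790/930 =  - 3  =  - 3^1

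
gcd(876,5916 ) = 12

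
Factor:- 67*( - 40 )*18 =48240 = 2^4*3^2*5^1*67^1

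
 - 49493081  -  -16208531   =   - 33284550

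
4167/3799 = 1+ 368/3799=1.10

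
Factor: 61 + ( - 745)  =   - 684 = - 2^2*3^2 *19^1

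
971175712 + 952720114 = 1923895826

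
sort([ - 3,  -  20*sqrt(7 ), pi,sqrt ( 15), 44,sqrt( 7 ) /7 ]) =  [-20*sqrt( 7), - 3 , sqrt( 7) /7, pi, sqrt( 15 ), 44 ]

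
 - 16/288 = -1+17/18 = - 0.06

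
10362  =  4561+5801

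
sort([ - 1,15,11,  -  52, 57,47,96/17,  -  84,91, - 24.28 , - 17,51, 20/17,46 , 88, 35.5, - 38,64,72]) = [ - 84, - 52, - 38, - 24.28, - 17,-1,20/17,96/17,  11 , 15,35.5,46,47, 51,57 , 64, 72,88,  91]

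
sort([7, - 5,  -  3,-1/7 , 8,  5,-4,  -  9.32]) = [  -  9.32, - 5 , - 4, - 3,-1/7,5,7, 8]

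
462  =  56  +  406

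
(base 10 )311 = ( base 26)bp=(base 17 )115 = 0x137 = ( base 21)EH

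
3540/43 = 3540/43 = 82.33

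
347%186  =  161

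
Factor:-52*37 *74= -142376  =  - 2^3* 13^1 * 37^2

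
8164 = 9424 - 1260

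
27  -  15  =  12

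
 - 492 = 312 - 804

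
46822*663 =31042986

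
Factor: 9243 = 3^2*13^1 * 79^1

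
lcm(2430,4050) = 12150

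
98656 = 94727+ 3929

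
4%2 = 0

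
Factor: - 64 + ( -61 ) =-125 = -5^3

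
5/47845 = 1/9569= 0.00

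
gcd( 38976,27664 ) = 112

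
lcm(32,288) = 288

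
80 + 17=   97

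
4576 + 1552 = 6128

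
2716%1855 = 861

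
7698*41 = 315618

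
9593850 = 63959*150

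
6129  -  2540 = 3589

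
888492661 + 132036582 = 1020529243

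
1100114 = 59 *18646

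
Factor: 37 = 37^1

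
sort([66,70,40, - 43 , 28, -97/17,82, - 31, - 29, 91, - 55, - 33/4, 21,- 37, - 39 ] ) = [ - 55,-43, - 39, - 37,  -  31, - 29,-33/4,  -  97/17,21 , 28,40 , 66,70,82,91] 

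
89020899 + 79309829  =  168330728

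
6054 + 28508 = 34562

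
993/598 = 993/598 = 1.66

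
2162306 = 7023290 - 4860984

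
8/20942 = 4/10471 = 0.00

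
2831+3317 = 6148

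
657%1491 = 657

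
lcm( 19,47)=893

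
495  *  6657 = 3295215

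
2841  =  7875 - 5034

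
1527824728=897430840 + 630393888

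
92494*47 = 4347218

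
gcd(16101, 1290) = 3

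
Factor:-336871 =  - 336871^1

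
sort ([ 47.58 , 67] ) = [ 47.58 , 67]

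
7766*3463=26893658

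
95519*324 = 30948156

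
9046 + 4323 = 13369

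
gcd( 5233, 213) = 1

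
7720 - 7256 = 464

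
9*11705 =105345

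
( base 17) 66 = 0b1101100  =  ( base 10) 108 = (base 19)5D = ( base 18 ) 60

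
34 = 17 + 17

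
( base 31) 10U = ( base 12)6a7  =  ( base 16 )3df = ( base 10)991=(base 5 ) 12431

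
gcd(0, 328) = 328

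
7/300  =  7/300=   0.02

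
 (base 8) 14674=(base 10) 6588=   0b1100110111100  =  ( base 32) 6ds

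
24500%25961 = 24500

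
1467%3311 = 1467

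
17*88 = 1496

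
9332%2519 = 1775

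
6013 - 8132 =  - 2119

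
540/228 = 2+7/19 = 2.37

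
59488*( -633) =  - 37655904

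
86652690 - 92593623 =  - 5940933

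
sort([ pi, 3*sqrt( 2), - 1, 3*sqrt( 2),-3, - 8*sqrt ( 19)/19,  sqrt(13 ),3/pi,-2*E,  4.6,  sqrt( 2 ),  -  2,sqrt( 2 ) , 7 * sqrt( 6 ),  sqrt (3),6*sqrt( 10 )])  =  [ - 2 * E,-3,  -  2 , - 8*sqrt( 19 )/19,-1, 3/pi , sqrt ( 2),sqrt( 2 ),sqrt( 3),pi, sqrt( 13), 3*sqrt(2),3 *sqrt(2),4.6, 7*sqrt(6),6*sqrt( 10)]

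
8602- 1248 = 7354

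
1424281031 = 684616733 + 739664298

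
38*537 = 20406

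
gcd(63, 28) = 7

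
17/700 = 17/700 = 0.02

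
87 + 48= 135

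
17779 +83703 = 101482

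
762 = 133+629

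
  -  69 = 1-70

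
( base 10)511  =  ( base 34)f1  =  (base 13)304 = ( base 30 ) h1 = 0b111111111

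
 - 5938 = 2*(-2969 )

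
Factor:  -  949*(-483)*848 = 388695216 = 2^4*3^1*7^1 *13^1*23^1*53^1*73^1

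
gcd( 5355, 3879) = 9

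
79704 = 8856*9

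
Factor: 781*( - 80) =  - 2^4*5^1  *11^1*71^1 = - 62480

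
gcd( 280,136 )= 8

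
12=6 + 6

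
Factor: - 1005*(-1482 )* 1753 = 2610935730 = 2^1* 3^2*5^1*13^1*19^1*67^1*1753^1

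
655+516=1171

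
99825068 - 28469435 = 71355633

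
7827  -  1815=6012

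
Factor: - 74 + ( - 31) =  - 3^1  *5^1 * 7^1 = - 105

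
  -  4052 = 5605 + -9657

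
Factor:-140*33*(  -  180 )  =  2^4 * 3^3*5^2*7^1*11^1 = 831600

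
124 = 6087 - 5963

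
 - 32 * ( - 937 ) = 29984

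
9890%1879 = 495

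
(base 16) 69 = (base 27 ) 3O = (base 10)105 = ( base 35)30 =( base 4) 1221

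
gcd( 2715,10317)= 543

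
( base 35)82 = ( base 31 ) 93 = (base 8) 432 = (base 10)282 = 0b100011010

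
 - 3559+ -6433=-9992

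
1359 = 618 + 741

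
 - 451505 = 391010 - 842515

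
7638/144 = 53 + 1/24 = 53.04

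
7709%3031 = 1647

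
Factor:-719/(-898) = 2^(-1 )*449^( - 1)*719^1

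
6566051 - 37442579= - 30876528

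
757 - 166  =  591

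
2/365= 2/365 =0.01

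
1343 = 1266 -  - 77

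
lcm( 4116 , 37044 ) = 37044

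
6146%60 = 26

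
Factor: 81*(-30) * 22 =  - 53460  =  - 2^2* 3^5*5^1*11^1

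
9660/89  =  108+48/89 =108.54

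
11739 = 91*129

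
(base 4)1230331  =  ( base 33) 6da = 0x1b3d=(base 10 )6973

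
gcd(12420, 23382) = 54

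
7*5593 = 39151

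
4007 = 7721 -3714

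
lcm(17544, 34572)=1175448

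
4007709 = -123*( - 32583 ) 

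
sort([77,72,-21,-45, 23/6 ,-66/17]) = [-45,-21, - 66/17, 23/6, 72, 77 ]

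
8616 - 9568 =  - 952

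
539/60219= 539/60219 = 0.01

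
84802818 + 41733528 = 126536346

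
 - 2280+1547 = -733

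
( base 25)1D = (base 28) 1a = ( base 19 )20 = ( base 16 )26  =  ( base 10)38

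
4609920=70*65856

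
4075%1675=725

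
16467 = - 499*( - 33) 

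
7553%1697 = 765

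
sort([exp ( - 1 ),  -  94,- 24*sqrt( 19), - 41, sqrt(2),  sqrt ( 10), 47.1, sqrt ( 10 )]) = [ - 24*sqrt ( 19 ), - 94,-41, exp( - 1 ), sqrt (2),sqrt (10) , sqrt(10 ),47.1] 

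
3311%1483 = 345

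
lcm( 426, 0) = 0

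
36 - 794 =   -  758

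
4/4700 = 1/1175 = 0.00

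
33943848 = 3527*9624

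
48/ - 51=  - 16/17=-  0.94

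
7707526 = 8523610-816084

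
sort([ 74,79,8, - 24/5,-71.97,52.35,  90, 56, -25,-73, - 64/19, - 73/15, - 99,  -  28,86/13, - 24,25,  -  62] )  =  [- 99, - 73,  -  71.97,-62, - 28, - 25, - 24,  -  73/15, - 24/5,-64/19,86/13, 8, 25, 52.35,56,  74, 79, 90] 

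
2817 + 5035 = 7852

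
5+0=5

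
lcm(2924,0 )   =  0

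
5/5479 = 5/5479 = 0.00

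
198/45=4 + 2/5=4.40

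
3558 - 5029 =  - 1471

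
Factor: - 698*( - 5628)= 3928344 = 2^3 * 3^1*7^1 * 67^1*349^1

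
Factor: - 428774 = -2^1 * 17^1*12611^1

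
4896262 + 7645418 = 12541680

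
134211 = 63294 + 70917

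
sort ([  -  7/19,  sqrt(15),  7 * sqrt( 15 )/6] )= [ - 7/19, sqrt ( 15 ),7*sqrt(15)/6]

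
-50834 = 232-51066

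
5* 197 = 985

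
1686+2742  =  4428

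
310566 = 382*813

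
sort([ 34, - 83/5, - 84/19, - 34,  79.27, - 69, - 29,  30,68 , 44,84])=[ - 69, - 34, - 29, - 83/5,-84/19, 30,34,44,68,79.27 , 84] 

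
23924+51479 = 75403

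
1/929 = 1/929 = 0.00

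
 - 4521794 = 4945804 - 9467598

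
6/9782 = 3/4891 = 0.00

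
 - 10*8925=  - 89250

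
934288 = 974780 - 40492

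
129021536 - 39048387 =89973149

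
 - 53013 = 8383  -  61396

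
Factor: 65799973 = 977^1*67349^1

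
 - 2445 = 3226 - 5671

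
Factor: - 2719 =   -  2719^1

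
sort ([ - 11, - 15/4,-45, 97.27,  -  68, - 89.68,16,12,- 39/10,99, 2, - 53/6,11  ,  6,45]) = [ - 89.68,  -  68,-45,-11,-53/6, - 39/10, - 15/4, 2,6,  11,12,16, 45, 97.27,99 ] 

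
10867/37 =10867/37 = 293.70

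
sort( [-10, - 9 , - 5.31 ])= [ - 10,  -  9,-5.31]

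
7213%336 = 157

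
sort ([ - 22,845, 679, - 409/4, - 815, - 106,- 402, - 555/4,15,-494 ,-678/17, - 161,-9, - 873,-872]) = [ - 873,-872, - 815, - 494, - 402, - 161,-555/4, - 106 ,-409/4,-678/17 , - 22, - 9, 15,679,  845] 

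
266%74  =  44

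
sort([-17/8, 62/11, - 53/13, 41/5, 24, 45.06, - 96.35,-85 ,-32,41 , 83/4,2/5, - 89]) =[-96.35, - 89, - 85,-32,  -  53/13, - 17/8, 2/5,62/11 , 41/5, 83/4, 24,  41,45.06] 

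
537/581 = 537/581 = 0.92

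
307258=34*9037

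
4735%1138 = 183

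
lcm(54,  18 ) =54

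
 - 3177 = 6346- 9523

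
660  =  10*66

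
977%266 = 179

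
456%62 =22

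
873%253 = 114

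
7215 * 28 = 202020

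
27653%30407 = 27653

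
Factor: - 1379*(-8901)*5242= 64342818918 = 2^1 *3^2*7^1*23^1*43^1 * 197^1*2621^1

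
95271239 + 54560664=149831903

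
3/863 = 3/863  =  0.00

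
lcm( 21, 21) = 21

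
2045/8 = 2045/8 = 255.62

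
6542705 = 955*6851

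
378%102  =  72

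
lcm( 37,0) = 0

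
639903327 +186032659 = 825935986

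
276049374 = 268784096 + 7265278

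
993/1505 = 993/1505 = 0.66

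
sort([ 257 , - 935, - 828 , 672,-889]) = [-935,-889 ,-828,257, 672]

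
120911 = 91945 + 28966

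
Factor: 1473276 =2^2*3^1 *7^1*17539^1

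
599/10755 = 599/10755 = 0.06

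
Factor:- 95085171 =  - 3^5*29^1*103^1*131^1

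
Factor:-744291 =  - 3^2*82699^1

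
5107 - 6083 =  - 976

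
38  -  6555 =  - 6517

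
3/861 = 1/287=0.00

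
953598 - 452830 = 500768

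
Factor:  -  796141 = - 796141^1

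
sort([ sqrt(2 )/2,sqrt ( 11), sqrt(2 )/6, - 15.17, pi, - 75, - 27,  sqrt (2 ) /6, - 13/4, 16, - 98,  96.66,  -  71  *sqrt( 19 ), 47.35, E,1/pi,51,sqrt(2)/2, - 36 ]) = [ - 71*sqrt( 19), - 98, - 75, - 36, - 27,-15.17, - 13/4, sqrt(2)/6,sqrt ( 2)/6, 1/pi, sqrt( 2)/2, sqrt( 2 )/2 , E,  pi,sqrt ( 11) , 16, 47.35,51,96.66 ]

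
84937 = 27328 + 57609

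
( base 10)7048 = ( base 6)52344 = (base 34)63a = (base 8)15610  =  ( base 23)D7A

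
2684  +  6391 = 9075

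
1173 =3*391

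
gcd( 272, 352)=16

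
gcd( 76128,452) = 4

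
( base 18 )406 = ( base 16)516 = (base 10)1302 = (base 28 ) 1ie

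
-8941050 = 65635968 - 74577018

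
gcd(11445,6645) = 15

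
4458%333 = 129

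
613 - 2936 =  - 2323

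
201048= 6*33508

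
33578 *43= 1443854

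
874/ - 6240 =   -  1 + 2683/3120 = - 0.14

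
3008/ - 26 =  - 116+4/13 = -115.69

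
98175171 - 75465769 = 22709402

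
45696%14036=3588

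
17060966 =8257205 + 8803761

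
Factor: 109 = 109^1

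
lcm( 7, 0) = 0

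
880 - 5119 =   -  4239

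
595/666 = 595/666=0.89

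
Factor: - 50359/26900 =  - 2^( - 2)*5^(-2 ) * 269^ ( - 1) * 50359^1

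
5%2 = 1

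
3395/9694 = 3395/9694 = 0.35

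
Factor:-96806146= - 2^1*61^1*  793493^1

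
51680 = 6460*8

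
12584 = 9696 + 2888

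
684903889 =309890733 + 375013156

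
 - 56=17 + - 73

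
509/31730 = 509/31730 =0.02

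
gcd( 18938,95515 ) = 1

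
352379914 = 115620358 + 236759556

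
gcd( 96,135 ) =3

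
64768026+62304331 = 127072357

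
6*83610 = 501660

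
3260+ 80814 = 84074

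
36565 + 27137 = 63702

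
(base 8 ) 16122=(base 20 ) I2A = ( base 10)7250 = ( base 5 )213000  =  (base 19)111b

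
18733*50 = 936650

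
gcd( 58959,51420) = 3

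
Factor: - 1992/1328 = - 2^ ( - 1 ) *3^1= - 3/2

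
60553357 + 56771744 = 117325101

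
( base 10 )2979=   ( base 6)21443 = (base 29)3fl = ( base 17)A54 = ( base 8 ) 5643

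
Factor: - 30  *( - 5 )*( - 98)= - 14700 =- 2^2*3^1*5^2*7^2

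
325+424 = 749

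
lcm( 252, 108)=756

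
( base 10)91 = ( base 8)133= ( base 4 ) 1123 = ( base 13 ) 70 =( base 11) 83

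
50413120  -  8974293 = 41438827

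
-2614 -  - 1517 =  - 1097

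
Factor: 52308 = 2^2*3^2*1453^1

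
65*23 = 1495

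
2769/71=39 = 39.00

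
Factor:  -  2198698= -2^1* 491^1 * 2239^1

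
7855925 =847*9275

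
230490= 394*585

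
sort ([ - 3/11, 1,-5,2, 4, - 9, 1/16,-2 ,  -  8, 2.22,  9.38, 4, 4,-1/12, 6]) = [-9, - 8,-5,-2 ,-3/11, - 1/12, 1/16, 1, 2,2.22, 4, 4,4 , 6, 9.38]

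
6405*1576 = 10094280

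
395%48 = 11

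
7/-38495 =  - 7/38495 = - 0.00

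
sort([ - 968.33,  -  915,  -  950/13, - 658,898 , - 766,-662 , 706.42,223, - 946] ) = [-968.33,-946,-915,- 766, - 662,- 658,-950/13, 223,706.42, 898 ] 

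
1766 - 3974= -2208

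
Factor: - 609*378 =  - 2^1*3^4 * 7^2  *  29^1 =- 230202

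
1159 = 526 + 633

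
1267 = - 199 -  - 1466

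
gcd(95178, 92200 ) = 2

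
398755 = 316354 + 82401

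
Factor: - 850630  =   - 2^1 * 5^1 * 11^2 * 19^1*37^1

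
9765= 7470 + 2295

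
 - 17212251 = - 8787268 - 8424983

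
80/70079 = 80/70079 = 0.00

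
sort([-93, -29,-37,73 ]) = [ - 93 ,- 37,-29,  73]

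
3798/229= 16+134/229 = 16.59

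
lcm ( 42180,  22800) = 843600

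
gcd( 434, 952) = 14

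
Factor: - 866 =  -2^1*433^1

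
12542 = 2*6271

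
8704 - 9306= - 602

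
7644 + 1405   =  9049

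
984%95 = 34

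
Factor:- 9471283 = -9471283^1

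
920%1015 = 920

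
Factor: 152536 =2^3*23^1 * 829^1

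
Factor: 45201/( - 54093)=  - 61/73 = - 61^1 * 73^( - 1 ) 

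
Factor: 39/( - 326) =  - 2^( - 1) *3^1*13^1*163^(-1) 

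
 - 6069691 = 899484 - 6969175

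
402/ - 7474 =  -201/3737=- 0.05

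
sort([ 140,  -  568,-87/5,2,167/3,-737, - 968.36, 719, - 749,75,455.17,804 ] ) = [- 968.36, - 749,-737, - 568, - 87/5,2, 167/3,75,140,455.17,719,804 ] 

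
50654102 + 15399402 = 66053504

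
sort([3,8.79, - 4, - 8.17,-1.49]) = [ - 8.17, - 4,  -  1.49, 3, 8.79]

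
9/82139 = 9/82139= 0.00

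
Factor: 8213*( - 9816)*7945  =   - 2^3*3^1*  5^1*7^1 *43^1*191^1*227^1  *  409^1 = - 640516429560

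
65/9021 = 65/9021 = 0.01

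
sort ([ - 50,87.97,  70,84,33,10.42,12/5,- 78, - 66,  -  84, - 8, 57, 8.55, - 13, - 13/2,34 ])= [ - 84,-78, - 66,- 50, - 13, - 8, - 13/2, 12/5,  8.55,10.42,33,34,57 , 70, 84,  87.97] 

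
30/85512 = 5/14252 =0.00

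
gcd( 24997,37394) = 7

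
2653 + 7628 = 10281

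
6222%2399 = 1424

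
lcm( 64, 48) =192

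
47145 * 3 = 141435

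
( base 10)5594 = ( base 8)12732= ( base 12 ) 32A2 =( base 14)2078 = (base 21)CE8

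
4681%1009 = 645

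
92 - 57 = 35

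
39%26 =13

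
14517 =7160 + 7357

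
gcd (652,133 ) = 1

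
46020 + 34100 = 80120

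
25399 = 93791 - 68392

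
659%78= 35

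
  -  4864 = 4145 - 9009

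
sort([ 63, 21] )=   [ 21,63]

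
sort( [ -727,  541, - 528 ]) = [ - 727, - 528,541]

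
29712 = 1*29712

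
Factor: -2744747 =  - 2744747^1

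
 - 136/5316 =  - 1 + 1295/1329= - 0.03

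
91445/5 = 18289 =18289.00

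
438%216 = 6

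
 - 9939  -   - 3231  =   - 6708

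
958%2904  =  958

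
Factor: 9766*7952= 77659232=2^5 *7^1*19^1*71^1*257^1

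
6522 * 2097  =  13676634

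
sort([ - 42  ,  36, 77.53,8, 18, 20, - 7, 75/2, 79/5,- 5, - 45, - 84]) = [ - 84, - 45, - 42,-7,-5, 8, 79/5,18,20, 36, 75/2,77.53 ]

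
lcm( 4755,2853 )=14265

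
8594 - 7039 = 1555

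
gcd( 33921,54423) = 9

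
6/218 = 3/109 = 0.03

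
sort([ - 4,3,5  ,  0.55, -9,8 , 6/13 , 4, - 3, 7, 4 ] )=[ - 9, - 4, - 3, 6/13,0.55,3 , 4,4,5, 7,  8]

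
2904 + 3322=6226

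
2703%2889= 2703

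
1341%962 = 379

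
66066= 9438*7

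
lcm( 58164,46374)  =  3431676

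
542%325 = 217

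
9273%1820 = 173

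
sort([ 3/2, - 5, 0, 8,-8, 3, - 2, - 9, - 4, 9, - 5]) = [ - 9, - 8,-5,-5, - 4, - 2, 0, 3/2, 3, 8,  9 ]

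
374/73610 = 11/2165 = 0.01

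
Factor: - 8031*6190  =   - 49711890=- 2^1*3^1 * 5^1*619^1 * 2677^1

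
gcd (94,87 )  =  1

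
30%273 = 30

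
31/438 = 31/438 = 0.07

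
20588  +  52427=73015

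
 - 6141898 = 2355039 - 8496937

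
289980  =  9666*30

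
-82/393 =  - 82/393  =  - 0.21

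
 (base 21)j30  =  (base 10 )8442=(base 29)A13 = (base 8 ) 20372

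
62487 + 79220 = 141707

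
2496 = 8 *312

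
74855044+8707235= 83562279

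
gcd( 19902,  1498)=214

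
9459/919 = 10 +269/919 = 10.29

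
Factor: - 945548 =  - 2^2*236387^1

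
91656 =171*536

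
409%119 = 52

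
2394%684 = 342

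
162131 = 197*823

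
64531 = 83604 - 19073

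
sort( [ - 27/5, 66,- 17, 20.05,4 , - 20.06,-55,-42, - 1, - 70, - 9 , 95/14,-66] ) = [ - 70, - 66 ,  -  55, - 42, - 20.06, - 17,  -  9, - 27/5, - 1, 4,  95/14,20.05,  66]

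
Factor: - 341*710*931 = - 225404410  =  -  2^1 * 5^1*7^2*11^1*19^1*31^1*71^1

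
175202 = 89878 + 85324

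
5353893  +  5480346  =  10834239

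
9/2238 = 3/746  =  0.00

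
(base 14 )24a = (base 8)712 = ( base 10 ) 458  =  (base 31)eo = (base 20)12I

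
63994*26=1663844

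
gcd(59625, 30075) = 75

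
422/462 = 211/231 = 0.91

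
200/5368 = 25/671=0.04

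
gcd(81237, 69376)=1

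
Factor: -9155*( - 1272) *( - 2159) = - 25141900440 =-2^3*3^1*5^1*17^1*53^1*127^1*1831^1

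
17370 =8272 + 9098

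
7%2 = 1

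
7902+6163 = 14065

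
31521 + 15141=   46662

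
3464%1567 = 330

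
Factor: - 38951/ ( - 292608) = 2^( - 8)*3^( - 2)*11^1*127^(  -  1)*3541^1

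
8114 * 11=89254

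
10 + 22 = 32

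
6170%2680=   810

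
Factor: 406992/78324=2^2 *107^( - 1) * 139^1 = 556/107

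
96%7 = 5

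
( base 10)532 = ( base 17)1e5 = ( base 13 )31C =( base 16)214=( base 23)103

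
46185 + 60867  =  107052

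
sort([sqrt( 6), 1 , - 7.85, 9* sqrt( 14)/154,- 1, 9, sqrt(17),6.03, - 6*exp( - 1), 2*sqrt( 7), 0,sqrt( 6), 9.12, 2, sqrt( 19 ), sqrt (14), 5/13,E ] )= [ - 7.85, - 6*exp( - 1 ), - 1,0, 9 * sqrt(14)/154,5/13, 1,2, sqrt( 6), sqrt( 6), E, sqrt (14), sqrt(17),sqrt( 19 ), 2*sqrt(7 ),6.03,9, 9.12 ] 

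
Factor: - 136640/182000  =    -  2^2*5^( - 2 )*13^( - 1)*61^1  =  - 244/325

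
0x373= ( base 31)sf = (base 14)471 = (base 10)883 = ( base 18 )2d1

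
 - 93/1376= - 93/1376 =-  0.07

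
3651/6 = 608 + 1/2=608.50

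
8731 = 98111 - 89380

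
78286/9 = 78286/9 = 8698.44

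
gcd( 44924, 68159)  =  1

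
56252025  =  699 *80475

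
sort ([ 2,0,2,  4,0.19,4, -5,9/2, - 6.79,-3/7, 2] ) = [ - 6.79, - 5,-3/7, 0 , 0.19, 2,2,2,4 , 4, 9/2 ] 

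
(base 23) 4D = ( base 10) 105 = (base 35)30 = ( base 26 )41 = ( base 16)69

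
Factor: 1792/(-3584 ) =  - 2^(- 1) = - 1/2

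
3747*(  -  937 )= - 3510939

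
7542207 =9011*837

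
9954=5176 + 4778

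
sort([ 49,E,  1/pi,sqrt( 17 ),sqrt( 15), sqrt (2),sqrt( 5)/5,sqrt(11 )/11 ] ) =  [ sqrt( 11 ) /11,1/pi, sqrt ( 5 ) /5,sqrt( 2 ),E, sqrt(15),sqrt(17), 49]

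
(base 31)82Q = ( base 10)7776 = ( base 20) J8G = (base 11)592a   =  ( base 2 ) 1111001100000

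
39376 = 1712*23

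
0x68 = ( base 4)1220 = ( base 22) 4G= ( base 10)104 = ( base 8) 150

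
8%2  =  0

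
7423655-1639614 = 5784041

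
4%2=0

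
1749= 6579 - 4830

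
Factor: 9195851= 7^1*43^1*137^1*223^1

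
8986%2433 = 1687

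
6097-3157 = 2940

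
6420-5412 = 1008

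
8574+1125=9699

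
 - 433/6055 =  - 1 + 5622/6055  =  - 0.07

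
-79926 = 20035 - 99961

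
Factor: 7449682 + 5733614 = 13183296 = 2^6*3^1*7^1*17^1*577^1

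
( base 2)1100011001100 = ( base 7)24336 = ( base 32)66c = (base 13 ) 2b74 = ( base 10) 6348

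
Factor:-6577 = -6577^1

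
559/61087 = 43/4699 = 0.01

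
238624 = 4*59656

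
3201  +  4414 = 7615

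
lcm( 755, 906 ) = 4530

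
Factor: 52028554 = 2^1*193^1 * 134789^1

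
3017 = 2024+993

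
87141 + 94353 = 181494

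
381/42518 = 381/42518 = 0.01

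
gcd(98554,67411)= 1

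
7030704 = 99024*71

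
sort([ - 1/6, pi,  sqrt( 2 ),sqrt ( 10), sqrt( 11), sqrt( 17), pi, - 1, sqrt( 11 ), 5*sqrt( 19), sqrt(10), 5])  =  [ - 1, - 1/6 , sqrt(2 ), pi, pi, sqrt( 10) , sqrt( 10 ), sqrt( 11 ), sqrt(11),sqrt(17 ), 5,5*sqrt(19)] 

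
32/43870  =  16/21935 = 0.00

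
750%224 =78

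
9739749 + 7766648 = 17506397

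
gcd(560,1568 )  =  112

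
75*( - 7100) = - 532500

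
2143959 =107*20037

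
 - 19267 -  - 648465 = 629198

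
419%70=69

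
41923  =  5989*7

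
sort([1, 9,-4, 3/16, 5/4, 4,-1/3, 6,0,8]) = [ - 4, - 1/3,0,  3/16, 1,5/4, 4 , 6, 8,9]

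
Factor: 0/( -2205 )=0^1 = 0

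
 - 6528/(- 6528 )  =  1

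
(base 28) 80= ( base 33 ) 6Q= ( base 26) 8G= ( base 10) 224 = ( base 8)340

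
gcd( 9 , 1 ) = 1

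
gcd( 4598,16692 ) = 2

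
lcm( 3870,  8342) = 375390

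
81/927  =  9/103=0.09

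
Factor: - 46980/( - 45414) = 2^1*3^1*5^1*29^(  -  1) = 30/29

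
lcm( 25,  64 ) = 1600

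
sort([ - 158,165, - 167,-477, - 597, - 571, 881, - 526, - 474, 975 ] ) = [ - 597, - 571,  -  526, - 477, - 474 , - 167, -158,165, 881, 975]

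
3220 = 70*46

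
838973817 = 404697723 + 434276094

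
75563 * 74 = 5591662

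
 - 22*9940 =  -218680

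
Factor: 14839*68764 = 1020388996 = 2^2*11^1 * 19^1  *  71^1 * 17191^1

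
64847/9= 64847/9 = 7205.22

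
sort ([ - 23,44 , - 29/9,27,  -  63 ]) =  [ - 63, - 23, - 29/9, 27,44 ]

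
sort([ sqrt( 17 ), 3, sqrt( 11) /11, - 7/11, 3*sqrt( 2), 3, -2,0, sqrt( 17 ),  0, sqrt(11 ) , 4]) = [ - 2, - 7/11,  0 , 0, sqrt( 11)/11,3,3, sqrt(11), 4, sqrt( 17),sqrt(17 ), 3 * sqrt(2)]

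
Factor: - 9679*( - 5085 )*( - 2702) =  - 132986265930 = - 2^1 * 3^2 * 5^1*7^1 * 113^1*  193^1*9679^1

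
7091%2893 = 1305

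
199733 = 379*527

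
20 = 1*20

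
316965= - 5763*( - 55 ) 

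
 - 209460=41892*(-5) 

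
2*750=1500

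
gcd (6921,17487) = 9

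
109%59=50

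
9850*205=2019250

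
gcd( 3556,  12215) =7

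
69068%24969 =19130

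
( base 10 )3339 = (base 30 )3l9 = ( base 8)6413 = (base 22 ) 6JH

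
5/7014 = 5/7014 = 0.00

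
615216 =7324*84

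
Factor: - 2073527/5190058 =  - 2^ ( - 1 )* 19^1*109133^1*2595029^( - 1)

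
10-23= - 13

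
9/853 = 9/853 = 0.01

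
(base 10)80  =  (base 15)55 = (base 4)1100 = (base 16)50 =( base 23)3b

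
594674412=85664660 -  - 509009752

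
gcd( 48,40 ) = 8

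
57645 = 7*8235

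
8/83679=8/83679=0.00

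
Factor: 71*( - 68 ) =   -  2^2*17^1 * 71^1 = - 4828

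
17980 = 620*29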